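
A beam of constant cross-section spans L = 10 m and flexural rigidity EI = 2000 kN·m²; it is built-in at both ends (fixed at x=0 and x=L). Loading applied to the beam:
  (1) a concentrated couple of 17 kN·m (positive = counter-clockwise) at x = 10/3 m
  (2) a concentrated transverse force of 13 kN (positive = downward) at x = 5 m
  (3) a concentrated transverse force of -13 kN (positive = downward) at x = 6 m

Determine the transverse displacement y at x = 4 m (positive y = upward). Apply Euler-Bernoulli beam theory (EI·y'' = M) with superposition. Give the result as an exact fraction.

Load 1 — applied couple M₀=17 kN·m at a=10/3 m (b=L-a=20/3):
  y_1 = (R_Ax³/6 - M_Ax²/2 - M₀(x-a)²/2)/EI  [x>a] with R_A=34/15, M_A=0 = ((34/15)·4³/6 - 0·4²/2 - 17·(4-(10/3))²/2)/2000 = 51/5000 m
Load 2 — point force P=13 kN at a=5 m (b=L-a=5):
  y_2 = -Pb²x²(3aL-(3a+b)x)/(6L³EI)  [x≤a] = -13·5²·4²·(3·5·10-(3·5+5)·4)/(6·10³·2000) = -91/3000 m
Load 3 — point force P=-13 kN at a=6 m (b=L-a=4):
  y_3 = -Pb²x²(3aL-(3a+b)x)/(6L³EI)  [x≤a] = -(-13)·4²·4²·(3·6·10-(3·6+4)·4)/(6·10³·2000) = 1196/46875 m
Superposition: y = Σ y_i = 1009/187500 m ≈ 0.005381 m

y(4) = 1009/187500 m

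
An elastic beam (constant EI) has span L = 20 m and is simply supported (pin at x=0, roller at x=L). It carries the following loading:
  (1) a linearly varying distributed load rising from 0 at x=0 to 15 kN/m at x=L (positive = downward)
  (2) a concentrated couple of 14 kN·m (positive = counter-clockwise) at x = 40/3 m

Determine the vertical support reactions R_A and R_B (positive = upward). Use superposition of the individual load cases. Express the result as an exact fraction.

R_A = 507/10 kN, R_B = 993/10 kN

Load 1 — triangular load w₀=15 kN/m (0→w₀ over full span):
  R_A = w₀L/6 = 15·20/6 = 50 kN
  R_B = w₀L/3 = 15·20/3 = 100 kN
Load 2 — applied couple M₀=14 kN·m at a=40/3 m (b=L-a=20/3):
  R_A = M₀/L = 14/20 = 7/10 kN
  R_B = -M₀/L = -14/20 = -7/10 kN
Superposition: R_A = 507/10 kN, R_B = 993/10 kN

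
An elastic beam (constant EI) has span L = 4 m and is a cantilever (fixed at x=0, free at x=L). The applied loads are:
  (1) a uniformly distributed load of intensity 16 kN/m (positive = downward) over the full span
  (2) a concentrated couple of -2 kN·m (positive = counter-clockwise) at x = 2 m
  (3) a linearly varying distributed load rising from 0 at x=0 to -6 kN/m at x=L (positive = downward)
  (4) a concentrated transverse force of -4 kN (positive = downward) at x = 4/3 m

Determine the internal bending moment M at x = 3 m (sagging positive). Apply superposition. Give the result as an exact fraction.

M(3) = -21/4 kN·m

Load 1 — uniform load w=16 kN/m over full span:
  M_1 = -w(L-x)²/2 = -16·(4-3)²/2 = -8 kN·m
Load 2 — applied couple M₀=-2 kN·m at a=2 m (b=L-a=2):
  M_2 = 0  [x>a] = 0 kN·m
Load 3 — triangular load w₀=-6 kN/m (0→w₀ over full span):
  M_3 = w₀Lx/2 - w₀L²/3 - w₀x³/(6L) = (-6)·4·3/2 - (-6)·4²/3 - (-6)·3³/(6·4) = 11/4 kN·m
Load 4 — point force P=-4 kN at a=4/3 m (b=L-a=8/3):
  M_4 = 0  [x>a] = 0 kN·m
Superposition: M = Σ M_i = -21/4 kN·m ≈ -5.250000 kN·m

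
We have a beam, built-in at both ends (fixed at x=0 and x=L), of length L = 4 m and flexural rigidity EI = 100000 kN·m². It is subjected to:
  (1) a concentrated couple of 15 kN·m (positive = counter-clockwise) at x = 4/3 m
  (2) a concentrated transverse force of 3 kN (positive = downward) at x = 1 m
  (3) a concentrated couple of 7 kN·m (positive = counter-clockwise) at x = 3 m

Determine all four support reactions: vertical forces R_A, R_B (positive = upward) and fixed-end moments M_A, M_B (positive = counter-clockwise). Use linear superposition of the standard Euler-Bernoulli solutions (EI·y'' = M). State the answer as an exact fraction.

R_A = 19/2 kN, M_A = 31/8 kN·m, R_B = -13/2 kN, M_B = 25/8 kN·m

Load 1 — applied couple M₀=15 kN·m at a=4/3 m (b=L-a=8/3):
  R_A = 6M₀ab/L³ = 6·15·(4/3)·(8/3)/4³ = 5 kN
  M_A = M₀b(2a-b)/L² = 15·(8/3)·(2·(4/3)-(8/3))/4² = 0 kN·m
  R_B = -6M₀ab/L³ = -6·15·(4/3)·(8/3)/4³ = -5 kN
  M_B = M₀a(2b-a)/L² = 15·(4/3)·(2·(8/3)-(4/3))/4² = 5 kN·m
Load 2 — point force P=3 kN at a=1 m (b=L-a=3):
  R_A = Pb²(3a+b)/L³ = 3·3²·(3·1+3)/4³ = 81/32 kN
  M_A = Pab²/L² = 3·1·3²/4² = 27/16 kN·m
  R_B = Pa²(a+3b)/L³ = 3·1²·(1+3·3)/4³ = 15/32 kN
  M_B = -Pa²b/L² = -3·1²·3/4² = -9/16 kN·m
Load 3 — applied couple M₀=7 kN·m at a=3 m (b=L-a=1):
  R_A = 6M₀ab/L³ = 6·7·3·1/4³ = 63/32 kN
  M_A = M₀b(2a-b)/L² = 7·1·(2·3-1)/4² = 35/16 kN·m
  R_B = -6M₀ab/L³ = -6·7·3·1/4³ = -63/32 kN
  M_B = M₀a(2b-a)/L² = 7·3·(2·1-3)/4² = -21/16 kN·m
Superposition: R_A = 19/2 kN, M_A = 31/8 kN·m, R_B = -13/2 kN, M_B = 25/8 kN·m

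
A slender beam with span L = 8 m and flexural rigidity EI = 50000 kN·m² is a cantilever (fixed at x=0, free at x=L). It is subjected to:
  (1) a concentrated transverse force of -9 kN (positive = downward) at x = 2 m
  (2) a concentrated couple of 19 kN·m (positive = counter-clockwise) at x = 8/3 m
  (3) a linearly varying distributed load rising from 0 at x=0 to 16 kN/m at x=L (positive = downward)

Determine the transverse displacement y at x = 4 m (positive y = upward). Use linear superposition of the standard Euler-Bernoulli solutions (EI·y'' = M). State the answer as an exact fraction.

Load 1 — point force P=-9 kN at a=2 m (b=L-a=6):
  y_1 = -Pa²(3x-a)/(6EI)  [x>a] = -(-9)·2²·(3·4-2)/(6·50000) = 3/2500 m
Load 2 — applied couple M₀=19 kN·m at a=8/3 m (b=L-a=16/3):
  y_2 = M₀a(2x-a)/(2EI)  [x>a] = 19·(8/3)·(2·4-(8/3))/(2·50000) = 76/28125 m
Load 3 — triangular load w₀=16 kN/m (0→w₀ over full span):
  y_3 = (w₀Lx³/12-w₀L²x²/6-w₀x⁵/(120L))/EI = (16·8·4³/12-16·8²·4²/6-16·4⁵/(120·8))/50000 = -1936/46875 m
Superposition: y = Σ y_i = -21037/562500 m ≈ -0.037399 m

y(4) = -21037/562500 m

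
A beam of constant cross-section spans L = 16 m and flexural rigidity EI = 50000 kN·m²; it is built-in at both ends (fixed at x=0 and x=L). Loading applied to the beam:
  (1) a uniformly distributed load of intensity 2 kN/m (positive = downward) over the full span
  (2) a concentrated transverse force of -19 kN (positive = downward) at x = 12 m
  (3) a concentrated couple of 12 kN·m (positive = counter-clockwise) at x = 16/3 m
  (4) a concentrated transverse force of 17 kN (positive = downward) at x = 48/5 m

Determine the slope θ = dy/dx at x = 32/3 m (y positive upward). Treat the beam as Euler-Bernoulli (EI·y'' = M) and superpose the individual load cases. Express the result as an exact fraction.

Load 1 — uniform load w=2 kN/m over full span:
  θ_1 = -wx(L-x)(L-2x)/(12EI) = -2·(32/3)·(16-(32/3))·(16-2·(32/3))/(12·50000) = 256/253125 rad
Load 2 — point force P=-19 kN at a=12 m (b=L-a=4):
  θ_2 = -Pb²x(2aL-(3a+b)x)/(2L³EI)  [x≤a] = -(-19)·4²·(32/3)·(2·12·16-(3·12+4)·(32/3))/(2·16³·50000) = -19/56250 rad
Load 3 — applied couple M₀=12 kN·m at a=16/3 m (b=L-a=32/3):
  θ_3 = (R_Ax²/2 - M_Ax - M₀(x-a))/EI  [x>a] with R_A=1, M_A=0 = (1·(32/3)²/2 - 0·(32/3) - 12·((32/3)-(16/3)))/50000 = -4/28125 rad
Load 4 — point force P=17 kN at a=48/5 m (b=L-a=32/5):
  θ_4 = Pa²(L-x)(2bL-(3b+a)(L-x))/(2L³EI)  [x>a] = 17·(48/5)²·(16-(32/3))·(2·(32/5)·16-(3·(32/5)+(48/5))·(16-(32/3)))/(2·16³·50000) = 408/390625 rad
Superposition: θ = Σ θ_i = 99721/63281250 rad ≈ 0.001576 rad

θ(32/3) = 99721/63281250 rad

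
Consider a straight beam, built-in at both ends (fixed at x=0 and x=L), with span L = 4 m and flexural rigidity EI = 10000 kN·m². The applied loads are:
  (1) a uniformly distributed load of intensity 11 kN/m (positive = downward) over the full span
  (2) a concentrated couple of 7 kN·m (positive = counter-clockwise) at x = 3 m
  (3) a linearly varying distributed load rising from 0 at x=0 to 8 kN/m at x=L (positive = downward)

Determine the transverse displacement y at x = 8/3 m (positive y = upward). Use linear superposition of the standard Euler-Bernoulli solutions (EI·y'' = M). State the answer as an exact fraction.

Load 1 — uniform load w=11 kN/m over full span:
  y_1 = -wx²(L-x)²/(24EI) = -11·(8/3)²·(4-(8/3))²/(24·10000) = -88/151875 m
Load 2 — applied couple M₀=7 kN·m at a=3 m (b=L-a=1):
  y_2 = (R_Ax³/6 - M_Ax²/2)/EI  [x≤a] with R_A=63/32, M_A=35/16 = ((63/32)·(8/3)³/6 - (35/16)·(8/3)²/2)/10000 = -7/45000 m
Load 3 — triangular load w₀=8 kN/m (0→w₀ over full span):
  y_3 = -w₀x²(L-x)²(x+2L)/(120LEI) = -8·(8/3)²·(4-(8/3))²·((8/3)+2·4)/(120·4·10000) = -512/2278125 m
Superposition: y = Σ y_i = -17491/18225000 m ≈ -0.000960 m

y(8/3) = -17491/18225000 m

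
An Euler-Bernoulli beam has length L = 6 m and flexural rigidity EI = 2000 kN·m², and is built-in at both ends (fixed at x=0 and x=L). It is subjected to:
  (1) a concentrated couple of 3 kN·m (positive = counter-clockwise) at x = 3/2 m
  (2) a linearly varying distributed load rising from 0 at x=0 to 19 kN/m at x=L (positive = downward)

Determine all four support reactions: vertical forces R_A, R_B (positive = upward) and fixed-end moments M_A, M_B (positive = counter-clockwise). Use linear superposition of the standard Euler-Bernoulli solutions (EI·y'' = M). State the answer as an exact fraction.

Load 1 — applied couple M₀=3 kN·m at a=3/2 m (b=L-a=9/2):
  R_A = 6M₀ab/L³ = 6·3·(3/2)·(9/2)/6³ = 9/16 kN
  M_A = M₀b(2a-b)/L² = 3·(9/2)·(2·(3/2)-(9/2))/6² = -9/16 kN·m
  R_B = -6M₀ab/L³ = -6·3·(3/2)·(9/2)/6³ = -9/16 kN
  M_B = M₀a(2b-a)/L² = 3·(3/2)·(2·(9/2)-(3/2))/6² = 15/16 kN·m
Load 2 — triangular load w₀=19 kN/m (0→w₀ over full span):
  R_A = 3w₀L/20 = 3·19·6/20 = 171/10 kN
  M_A = w₀L²/30 = 19·6²/30 = 114/5 kN·m
  R_B = 7w₀L/20 = 7·19·6/20 = 399/10 kN
  M_B = -w₀L²/20 = -19·6²/20 = -171/5 kN·m
Superposition: R_A = 1413/80 kN, M_A = 1779/80 kN·m, R_B = 3147/80 kN, M_B = -2661/80 kN·m

R_A = 1413/80 kN, M_A = 1779/80 kN·m, R_B = 3147/80 kN, M_B = -2661/80 kN·m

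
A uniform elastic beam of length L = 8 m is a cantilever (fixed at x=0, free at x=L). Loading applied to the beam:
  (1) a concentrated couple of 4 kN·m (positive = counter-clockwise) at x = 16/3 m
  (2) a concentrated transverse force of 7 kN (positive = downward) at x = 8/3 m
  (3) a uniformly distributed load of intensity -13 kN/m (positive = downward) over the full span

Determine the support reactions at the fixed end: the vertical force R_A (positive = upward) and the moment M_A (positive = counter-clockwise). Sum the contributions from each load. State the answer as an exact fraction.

Load 1 — applied couple M₀=4 kN·m at a=16/3 m (b=L-a=8/3):
  R_A = 0 kN
  M_A = -M₀ = -4 kN·m
Load 2 — point force P=7 kN at a=8/3 m (b=L-a=16/3):
  R_A = P = 7 kN
  M_A = Pa = 7·(8/3) = 56/3 kN·m
Load 3 — uniform load w=-13 kN/m over full span:
  R_A = wL = (-13)·8 = -104 kN
  M_A = wL²/2 = (-13)·8²/2 = -416 kN·m
Superposition: R_A = -97 kN, M_A = -1204/3 kN·m

R_A = -97 kN, M_A = -1204/3 kN·m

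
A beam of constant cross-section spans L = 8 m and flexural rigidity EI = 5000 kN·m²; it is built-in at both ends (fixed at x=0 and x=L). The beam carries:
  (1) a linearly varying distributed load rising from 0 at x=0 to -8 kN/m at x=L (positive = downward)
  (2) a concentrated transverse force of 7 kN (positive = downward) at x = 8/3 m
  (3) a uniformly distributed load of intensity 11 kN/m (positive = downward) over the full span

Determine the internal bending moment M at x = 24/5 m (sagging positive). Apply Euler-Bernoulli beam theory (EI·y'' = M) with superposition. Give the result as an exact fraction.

Load 1 — triangular load w₀=-8 kN/m (0→w₀ over full span):
  M_1 = 3w₀Lx/20 - w₀L²/30 - w₀x³/(6L) = 3·(-8)·8·(24/5)/20 - (-8)·8²/30 - (-8)·(24/5)³/(6·8) = -3968/375 kN·m
Load 2 — point force P=7 kN at a=8/3 m (b=L-a=16/3):
  M_2 = Pa²(a+3b)(L-x)/L³ - Pa²b/L²  [x>a] = 7·(8/3)²·((8/3)+3·(16/3))·(8-(24/5))/8³ - 7·(8/3)²·(16/3)/8² = 224/135 kN·m
Load 3 — uniform load w=11 kN/m over full span:
  M_3 = wLx/2 - wL²/12 - wx²/2 = 11·8·(24/5)/2 - 11·8²/12 - 11·(24/5)²/2 = 1936/75 kN·m
Superposition: M = Σ M_i = 57008/3375 kN·m ≈ 16.891259 kN·m

M(24/5) = 57008/3375 kN·m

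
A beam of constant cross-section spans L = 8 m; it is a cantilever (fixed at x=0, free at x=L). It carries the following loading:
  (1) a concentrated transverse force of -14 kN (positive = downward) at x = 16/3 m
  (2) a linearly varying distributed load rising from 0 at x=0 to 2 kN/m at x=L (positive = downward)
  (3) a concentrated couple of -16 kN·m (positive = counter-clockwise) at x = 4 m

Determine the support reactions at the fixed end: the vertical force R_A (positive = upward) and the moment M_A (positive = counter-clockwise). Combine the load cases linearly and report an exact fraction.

Load 1 — point force P=-14 kN at a=16/3 m (b=L-a=8/3):
  R_A = P = (-14) = -14 kN
  M_A = Pa = (-14)·(16/3) = -224/3 kN·m
Load 2 — triangular load w₀=2 kN/m (0→w₀ over full span):
  R_A = w₀L/2 = 2·8/2 = 8 kN
  M_A = w₀L²/3 = 2·8²/3 = 128/3 kN·m
Load 3 — applied couple M₀=-16 kN·m at a=4 m (b=L-a=4):
  R_A = 0 kN
  M_A = -M₀ = -(-16) = 16 kN·m
Superposition: R_A = -6 kN, M_A = -16 kN·m

R_A = -6 kN, M_A = -16 kN·m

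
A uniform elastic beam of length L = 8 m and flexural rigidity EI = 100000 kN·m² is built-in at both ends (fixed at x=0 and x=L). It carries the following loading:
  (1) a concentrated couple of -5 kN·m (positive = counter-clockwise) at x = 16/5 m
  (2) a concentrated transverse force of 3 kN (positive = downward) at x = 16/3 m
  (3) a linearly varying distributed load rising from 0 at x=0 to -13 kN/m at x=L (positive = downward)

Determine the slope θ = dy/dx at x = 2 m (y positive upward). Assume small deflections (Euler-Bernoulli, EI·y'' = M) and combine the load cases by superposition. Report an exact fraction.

Load 1 — applied couple M₀=-5 kN·m at a=16/5 m (b=L-a=24/5):
  θ_1 = (R_Ax²/2 - M_Ax)/EI  [x≤a] with R_A=-9/10, M_A=-3/5 = ((-9/10)·2²/2 - (-3/5)·2)/100000 = -3/500000 rad
Load 2 — point force P=3 kN at a=16/3 m (b=L-a=8/3):
  θ_2 = -Pb²x(2aL-(3a+b)x)/(2L³EI)  [x≤a] = -3·(8/3)²·2·(2·(16/3)·8-(3·(16/3)+(8/3))·2)/(2·8³·100000) = -1/50000 rad
Load 3 — triangular load w₀=-13 kN/m (0→w₀ over full span):
  θ_3 = -w₀(2x(L-x)(L-2x)(x+2L)+x²(L-x)²)/(120LEI) = -(-13)·(2·2·(8-2)·(8-2·2)·(2+2·8)+2²·(8-2)²)/(120·8·100000) = 507/2000000 rad
Superposition: θ = Σ θ_i = 91/400000 rad ≈ 0.000228 rad

θ(2) = 91/400000 rad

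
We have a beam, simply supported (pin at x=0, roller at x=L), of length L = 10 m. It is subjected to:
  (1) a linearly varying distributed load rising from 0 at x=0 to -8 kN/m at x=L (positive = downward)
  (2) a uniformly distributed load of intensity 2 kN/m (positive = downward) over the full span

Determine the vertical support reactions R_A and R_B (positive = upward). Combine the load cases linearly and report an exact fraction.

R_A = -10/3 kN, R_B = -50/3 kN

Load 1 — triangular load w₀=-8 kN/m (0→w₀ over full span):
  R_A = w₀L/6 = (-8)·10/6 = -40/3 kN
  R_B = w₀L/3 = (-8)·10/3 = -80/3 kN
Load 2 — uniform load w=2 kN/m over full span:
  R_A = wL/2 = 2·10/2 = 10 kN
  R_B = wL/2 = 2·10/2 = 10 kN
Superposition: R_A = -10/3 kN, R_B = -50/3 kN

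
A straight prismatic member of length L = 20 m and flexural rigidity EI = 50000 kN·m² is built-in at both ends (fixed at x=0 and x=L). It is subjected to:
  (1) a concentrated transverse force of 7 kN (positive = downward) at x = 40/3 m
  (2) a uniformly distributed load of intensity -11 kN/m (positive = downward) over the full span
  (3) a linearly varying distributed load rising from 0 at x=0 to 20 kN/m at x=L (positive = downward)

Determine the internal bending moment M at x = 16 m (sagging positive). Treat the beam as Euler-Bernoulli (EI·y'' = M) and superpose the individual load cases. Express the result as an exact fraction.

Load 1 — point force P=7 kN at a=40/3 m (b=L-a=20/3):
  M_1 = Pa²(a+3b)(L-x)/L³ - Pa²b/L²  [x>a] = 7·(40/3)²·((40/3)+3·(20/3))·(20-16)/20³ - 7·(40/3)²·(20/3)/20² = 0 kN·m
Load 2 — uniform load w=-11 kN/m over full span:
  M_2 = wLx/2 - wL²/12 - wx²/2 = (-11)·20·16/2 - (-11)·20²/12 - (-11)·16²/2 = 44/3 kN·m
Load 3 — triangular load w₀=20 kN/m (0→w₀ over full span):
  M_3 = 3w₀Lx/20 - w₀L²/30 - w₀x³/(6L) = 3·20·20·16/20 - 20·20²/30 - 20·16³/(6·20) = 32/3 kN·m
Superposition: M = Σ M_i = 76/3 kN·m ≈ 25.333333 kN·m

M(16) = 76/3 kN·m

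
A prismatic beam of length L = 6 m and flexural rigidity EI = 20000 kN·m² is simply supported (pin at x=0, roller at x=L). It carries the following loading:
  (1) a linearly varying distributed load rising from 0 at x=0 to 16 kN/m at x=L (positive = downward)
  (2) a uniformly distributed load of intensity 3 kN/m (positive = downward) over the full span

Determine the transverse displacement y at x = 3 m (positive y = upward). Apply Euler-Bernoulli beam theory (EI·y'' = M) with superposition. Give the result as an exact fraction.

y(3) = -297/32000 m

Load 1 — triangular load w₀=16 kN/m (0→w₀ over full span):
  y_1 = -w₀x(7L⁴-10L²x²+3x⁴)/(360LEI) = -16·3·(7·6⁴-10·6²·3²+3·3⁴)/(360·6·20000) = -27/4000 m
Load 2 — uniform load w=3 kN/m over full span:
  y_2 = -wx(L³-2Lx²+x³)/(24EI) = -3·3·(6³-2·6·3²+3³)/(24·20000) = -81/32000 m
Superposition: y = Σ y_i = -297/32000 m ≈ -0.009281 m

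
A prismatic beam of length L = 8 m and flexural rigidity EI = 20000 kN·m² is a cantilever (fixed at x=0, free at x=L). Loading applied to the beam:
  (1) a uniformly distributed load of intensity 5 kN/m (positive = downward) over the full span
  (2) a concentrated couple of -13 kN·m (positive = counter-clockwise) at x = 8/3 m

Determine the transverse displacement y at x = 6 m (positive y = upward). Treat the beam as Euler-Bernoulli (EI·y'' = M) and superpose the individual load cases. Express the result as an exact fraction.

Load 1 — uniform load w=5 kN/m over full span:
  y_1 = -wx²(x²-4Lx+6L²)/(24EI) = -5·6²·(6²-4·8·6+6·8²)/(24·20000) = -171/2000 m
Load 2 — applied couple M₀=-13 kN·m at a=8/3 m (b=L-a=16/3):
  y_2 = M₀a(2x-a)/(2EI)  [x>a] = (-13)·(8/3)·(2·6-(8/3))/(2·20000) = -91/11250 m
Superposition: y = Σ y_i = -8423/90000 m ≈ -0.093589 m

y(6) = -8423/90000 m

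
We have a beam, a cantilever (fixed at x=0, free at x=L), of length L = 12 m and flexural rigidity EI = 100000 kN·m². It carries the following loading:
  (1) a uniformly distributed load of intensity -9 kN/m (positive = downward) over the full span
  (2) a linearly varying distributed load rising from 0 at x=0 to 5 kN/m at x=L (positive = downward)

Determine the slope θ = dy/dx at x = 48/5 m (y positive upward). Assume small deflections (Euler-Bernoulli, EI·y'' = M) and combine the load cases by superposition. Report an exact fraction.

θ(48/5) = 5868/390625 rad

Load 1 — uniform load w=-9 kN/m over full span:
  θ_1 = -wx(x²-3Lx+3L²)/(6EI) = -(-9)·(48/5)·((48/5)²-3·12·(48/5)+3·12²)/(6·100000) = 10044/390625 rad
Load 2 — triangular load w₀=5 kN/m (0→w₀ over full span):
  θ_2 = (w₀Lx²/4-w₀L²x/3-w₀x⁴/(24L))/EI = (5·12·(48/5)²/4-5·12²·(48/5)/3-5·(48/5)⁴/(24·12))/100000 = -4176/390625 rad
Superposition: θ = Σ θ_i = 5868/390625 rad ≈ 0.015022 rad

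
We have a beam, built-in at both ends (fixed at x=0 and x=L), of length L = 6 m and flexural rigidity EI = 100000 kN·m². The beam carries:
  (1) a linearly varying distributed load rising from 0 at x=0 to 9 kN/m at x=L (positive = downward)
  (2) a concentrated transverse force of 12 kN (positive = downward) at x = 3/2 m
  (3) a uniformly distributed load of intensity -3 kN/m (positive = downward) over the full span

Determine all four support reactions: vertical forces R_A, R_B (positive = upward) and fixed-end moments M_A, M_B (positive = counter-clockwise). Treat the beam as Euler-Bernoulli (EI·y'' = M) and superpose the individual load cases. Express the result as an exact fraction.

Load 1 — triangular load w₀=9 kN/m (0→w₀ over full span):
  R_A = 3w₀L/20 = 3·9·6/20 = 81/10 kN
  M_A = w₀L²/30 = 9·6²/30 = 54/5 kN·m
  R_B = 7w₀L/20 = 7·9·6/20 = 189/10 kN
  M_B = -w₀L²/20 = -9·6²/20 = -81/5 kN·m
Load 2 — point force P=12 kN at a=3/2 m (b=L-a=9/2):
  R_A = Pb²(3a+b)/L³ = 12·(9/2)²·(3·(3/2)+(9/2))/6³ = 81/8 kN
  M_A = Pab²/L² = 12·(3/2)·(9/2)²/6² = 81/8 kN·m
  R_B = Pa²(a+3b)/L³ = 12·(3/2)²·((3/2)+3·(9/2))/6³ = 15/8 kN
  M_B = -Pa²b/L² = -12·(3/2)²·(9/2)/6² = -27/8 kN·m
Load 3 — uniform load w=-3 kN/m over full span:
  R_A = wL/2 = (-3)·6/2 = -9 kN
  M_A = wL²/12 = (-3)·6²/12 = -9 kN·m
  R_B = wL/2 = (-3)·6/2 = -9 kN
  M_B = -wL²/12 = -(-3)·6²/12 = 9 kN·m
Superposition: R_A = 369/40 kN, M_A = 477/40 kN·m, R_B = 471/40 kN, M_B = -423/40 kN·m

R_A = 369/40 kN, M_A = 477/40 kN·m, R_B = 471/40 kN, M_B = -423/40 kN·m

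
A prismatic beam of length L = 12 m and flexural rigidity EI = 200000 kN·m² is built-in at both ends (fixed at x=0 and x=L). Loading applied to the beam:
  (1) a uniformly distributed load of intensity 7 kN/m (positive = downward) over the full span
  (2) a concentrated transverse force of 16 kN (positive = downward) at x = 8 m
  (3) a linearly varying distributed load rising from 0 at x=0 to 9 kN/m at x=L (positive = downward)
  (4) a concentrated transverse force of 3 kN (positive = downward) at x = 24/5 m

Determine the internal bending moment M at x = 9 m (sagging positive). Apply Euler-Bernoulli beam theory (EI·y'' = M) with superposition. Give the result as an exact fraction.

M(9) = 259183/9000 kN·m

Load 1 — uniform load w=7 kN/m over full span:
  M_1 = wLx/2 - wL²/12 - wx²/2 = 7·12·9/2 - 7·12²/12 - 7·9²/2 = 21/2 kN·m
Load 2 — point force P=16 kN at a=8 m (b=L-a=4):
  M_2 = Pa²(a+3b)(L-x)/L³ - Pa²b/L²  [x>a] = 16·8²·(8+3·4)·(12-9)/12³ - 16·8²·4/12² = 64/9 kN·m
Load 3 — triangular load w₀=9 kN/m (0→w₀ over full span):
  M_3 = 3w₀Lx/20 - w₀L²/30 - w₀x³/(6L) = 3·9·12·9/20 - 9·12²/30 - 9·9³/(6·12) = 459/40 kN·m
Load 4 — point force P=3 kN at a=24/5 m (b=L-a=36/5):
  M_4 = Pa²(a+3b)(L-x)/L³ - Pa²b/L²  [x>a] = 3·(24/5)²·((24/5)+3·(36/5))·(12-9)/12³ - 3·(24/5)²·(36/5)/12² = -36/125 kN·m
Superposition: M = Σ M_i = 259183/9000 kN·m ≈ 28.798111 kN·m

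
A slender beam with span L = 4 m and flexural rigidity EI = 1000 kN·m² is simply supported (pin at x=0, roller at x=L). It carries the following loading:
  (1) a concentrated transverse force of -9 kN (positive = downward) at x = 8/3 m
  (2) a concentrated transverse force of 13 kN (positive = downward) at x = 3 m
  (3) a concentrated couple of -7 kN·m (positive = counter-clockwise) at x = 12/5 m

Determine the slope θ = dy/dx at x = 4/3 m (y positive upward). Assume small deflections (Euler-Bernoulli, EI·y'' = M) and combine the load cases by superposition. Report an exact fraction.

θ(4/3) = 143/1800000 rad

Load 1 — point force P=-9 kN at a=8/3 m (b=L-a=4/3):
  θ_1 = -Pb(L²-b²-3x²)/(6LEI)  [x≤a] = -(-9)·(4/3)·(4²-(4/3)²-3·(4/3)²)/(6·4·1000) = 1/225 rad
Load 2 — point force P=13 kN at a=3 m (b=L-a=1):
  θ_2 = -Pb(L²-b²-3x²)/(6LEI)  [x≤a] = -13·1·(4²-1²-3·(4/3)²)/(6·4·1000) = -377/72000 rad
Load 3 — applied couple M₀=-7 kN·m at a=12/5 m (b=L-a=8/5):
  θ_3 = (M₀x²/(2L)+C₁)/EI  [x≤a] with C₁=M₀(3b²-L²)/(6L)=182/75 = ((-7)·(4/3)²/(2·4)+(182/75))/1000 = 49/56250 rad
Superposition: θ = Σ θ_i = 143/1800000 rad ≈ 0.000079 rad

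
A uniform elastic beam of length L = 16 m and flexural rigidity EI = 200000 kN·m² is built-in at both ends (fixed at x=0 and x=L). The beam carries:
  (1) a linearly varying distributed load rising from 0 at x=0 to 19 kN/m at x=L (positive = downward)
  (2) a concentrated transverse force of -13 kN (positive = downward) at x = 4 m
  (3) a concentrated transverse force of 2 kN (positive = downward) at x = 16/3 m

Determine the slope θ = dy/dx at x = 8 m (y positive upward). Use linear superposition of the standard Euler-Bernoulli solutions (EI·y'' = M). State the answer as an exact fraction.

Load 1 — triangular load w₀=19 kN/m (0→w₀ over full span):
  θ_1 = -w₀(2x(L-x)(L-2x)(x+2L)+x²(L-x)²)/(120LEI) = -19·(2·8·(16-8)·(16-2·8)·(8+2·16)+8²·(16-8)²)/(120·16·200000) = -19/93750 rad
Load 2 — point force P=-13 kN at a=4 m (b=L-a=12):
  θ_2 = Pa²(L-x)(2bL-(3b+a)(L-x))/(2L³EI)  [x>a] = (-13)·4²·(16-8)·(2·12·16-(3·12+4)·(16-8))/(2·16³·200000) = -13/200000 rad
Load 3 — point force P=2 kN at a=16/3 m (b=L-a=32/3):
  θ_3 = Pa²(L-x)(2bL-(3b+a)(L-x))/(2L³EI)  [x>a] = 2·(16/3)²·(16-8)·(2·(32/3)·16-(3·(32/3)+(16/3))·(16-8))/(2·16³·200000) = 1/84375 rad
Superposition: θ = Σ θ_i = -6907/27000000 rad ≈ -0.000256 rad

θ(8) = -6907/27000000 rad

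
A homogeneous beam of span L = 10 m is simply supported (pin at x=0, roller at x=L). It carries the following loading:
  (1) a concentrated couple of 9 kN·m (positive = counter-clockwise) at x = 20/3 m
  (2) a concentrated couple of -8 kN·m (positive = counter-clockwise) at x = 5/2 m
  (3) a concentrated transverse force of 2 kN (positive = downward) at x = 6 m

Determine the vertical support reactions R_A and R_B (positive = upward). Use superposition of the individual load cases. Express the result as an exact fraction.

R_A = 9/10 kN, R_B = 11/10 kN

Load 1 — applied couple M₀=9 kN·m at a=20/3 m (b=L-a=10/3):
  R_A = M₀/L = 9/10 kN
  R_B = -M₀/L = -9/10 kN
Load 2 — applied couple M₀=-8 kN·m at a=5/2 m (b=L-a=15/2):
  R_A = M₀/L = (-8)/10 = -4/5 kN
  R_B = -M₀/L = -(-8)/10 = 4/5 kN
Load 3 — point force P=2 kN at a=6 m (b=L-a=4):
  R_A = Pb/L = 2·4/10 = 4/5 kN
  R_B = Pa/L = 2·6/10 = 6/5 kN
Superposition: R_A = 9/10 kN, R_B = 11/10 kN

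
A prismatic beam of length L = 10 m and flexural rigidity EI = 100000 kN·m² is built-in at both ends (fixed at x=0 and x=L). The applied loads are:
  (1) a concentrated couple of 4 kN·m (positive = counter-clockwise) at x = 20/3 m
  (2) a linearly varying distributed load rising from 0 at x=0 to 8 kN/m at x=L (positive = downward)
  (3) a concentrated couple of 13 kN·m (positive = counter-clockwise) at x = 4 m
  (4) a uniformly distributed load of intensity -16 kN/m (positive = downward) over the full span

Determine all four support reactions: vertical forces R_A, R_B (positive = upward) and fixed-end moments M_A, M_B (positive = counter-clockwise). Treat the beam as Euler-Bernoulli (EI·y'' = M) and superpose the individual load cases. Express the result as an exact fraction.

R_A = -24598/375 kN, M_A = -7783/75 kN·m, R_B = -20402/375 kN, M_B = 7312/75 kN·m

Load 1 — applied couple M₀=4 kN·m at a=20/3 m (b=L-a=10/3):
  R_A = 6M₀ab/L³ = 6·4·(20/3)·(10/3)/10³ = 8/15 kN
  M_A = M₀b(2a-b)/L² = 4·(10/3)·(2·(20/3)-(10/3))/10² = 4/3 kN·m
  R_B = -6M₀ab/L³ = -6·4·(20/3)·(10/3)/10³ = -8/15 kN
  M_B = M₀a(2b-a)/L² = 4·(20/3)·(2·(10/3)-(20/3))/10² = 0 kN·m
Load 2 — triangular load w₀=8 kN/m (0→w₀ over full span):
  R_A = 3w₀L/20 = 3·8·10/20 = 12 kN
  M_A = w₀L²/30 = 8·10²/30 = 80/3 kN·m
  R_B = 7w₀L/20 = 7·8·10/20 = 28 kN
  M_B = -w₀L²/20 = -8·10²/20 = -40 kN·m
Load 3 — applied couple M₀=13 kN·m at a=4 m (b=L-a=6):
  R_A = 6M₀ab/L³ = 6·13·4·6/10³ = 234/125 kN
  M_A = M₀b(2a-b)/L² = 13·6·(2·4-6)/10² = 39/25 kN·m
  R_B = -6M₀ab/L³ = -6·13·4·6/10³ = -234/125 kN
  M_B = M₀a(2b-a)/L² = 13·4·(2·6-4)/10² = 104/25 kN·m
Load 4 — uniform load w=-16 kN/m over full span:
  R_A = wL/2 = (-16)·10/2 = -80 kN
  M_A = wL²/12 = (-16)·10²/12 = -400/3 kN·m
  R_B = wL/2 = (-16)·10/2 = -80 kN
  M_B = -wL²/12 = -(-16)·10²/12 = 400/3 kN·m
Superposition: R_A = -24598/375 kN, M_A = -7783/75 kN·m, R_B = -20402/375 kN, M_B = 7312/75 kN·m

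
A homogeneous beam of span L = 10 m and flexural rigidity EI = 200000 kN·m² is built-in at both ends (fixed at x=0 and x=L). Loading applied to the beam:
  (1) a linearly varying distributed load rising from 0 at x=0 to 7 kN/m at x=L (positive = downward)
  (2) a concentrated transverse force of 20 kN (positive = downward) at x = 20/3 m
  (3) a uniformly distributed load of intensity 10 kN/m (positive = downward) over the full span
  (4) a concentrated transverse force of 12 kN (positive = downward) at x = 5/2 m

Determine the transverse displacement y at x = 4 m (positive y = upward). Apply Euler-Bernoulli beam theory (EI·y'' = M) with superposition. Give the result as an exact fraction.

y(4) = -3382559/1620000000 m

Load 1 — triangular load w₀=7 kN/m (0→w₀ over full span):
  y_1 = -w₀x²(L-x)²(x+2L)/(120LEI) = -7·4²·(10-4)²·(4+2·10)/(120·10·200000) = -63/156250 m
Load 2 — point force P=20 kN at a=20/3 m (b=L-a=10/3):
  y_2 = -Pb²x²(3aL-(3a+b)x)/(6L³EI)  [x≤a] = -20·(10/3)²·4²·(3·(20/3)·10-(3·(20/3)+(10/3))·4)/(6·10³·200000) = -16/50625 m
Load 3 — uniform load w=10 kN/m over full span:
  y_3 = -wx²(L-x)²/(24EI) = -10·4²·(10-4)²/(24·200000) = -3/2500 m
Load 4 — point force P=12 kN at a=5/2 m (b=L-a=15/2):
  y_4 = -Pa²(L-x)²(3bL-(3b+a)(L-x))/(6L³EI)  [x>a] = -12·(5/2)²·(10-4)²·(3·(15/2)·10-(3·(15/2)+(5/2))·(10-4))/(6·10³·200000) = -27/160000 m
Superposition: y = Σ y_i = -3382559/1620000000 m ≈ -0.002088 m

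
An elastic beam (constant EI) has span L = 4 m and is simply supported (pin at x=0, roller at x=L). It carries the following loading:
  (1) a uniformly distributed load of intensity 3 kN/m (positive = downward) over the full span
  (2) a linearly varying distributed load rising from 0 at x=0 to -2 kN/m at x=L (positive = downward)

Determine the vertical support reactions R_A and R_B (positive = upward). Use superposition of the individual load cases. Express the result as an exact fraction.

R_A = 14/3 kN, R_B = 10/3 kN

Load 1 — uniform load w=3 kN/m over full span:
  R_A = wL/2 = 3·4/2 = 6 kN
  R_B = wL/2 = 3·4/2 = 6 kN
Load 2 — triangular load w₀=-2 kN/m (0→w₀ over full span):
  R_A = w₀L/6 = (-2)·4/6 = -4/3 kN
  R_B = w₀L/3 = (-2)·4/3 = -8/3 kN
Superposition: R_A = 14/3 kN, R_B = 10/3 kN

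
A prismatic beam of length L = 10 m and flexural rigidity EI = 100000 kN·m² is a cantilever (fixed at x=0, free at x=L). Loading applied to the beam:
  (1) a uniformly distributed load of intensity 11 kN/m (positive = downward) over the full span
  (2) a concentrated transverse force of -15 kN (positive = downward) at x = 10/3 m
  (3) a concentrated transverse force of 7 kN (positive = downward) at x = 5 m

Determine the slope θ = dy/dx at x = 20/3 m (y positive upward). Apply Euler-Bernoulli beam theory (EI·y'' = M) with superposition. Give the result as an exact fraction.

Load 1 — uniform load w=11 kN/m over full span:
  θ_1 = -wx(x²-3Lx+3L²)/(6EI) = -11·(20/3)·((20/3)²-3·10·(20/3)+3·10²)/(6·100000) = -143/8100 rad
Load 2 — point force P=-15 kN at a=10/3 m (b=L-a=20/3):
  θ_2 = -Pa²/(2EI)  [x>a] = -(-15)·(10/3)²/(2·100000) = 1/1200 rad
Load 3 — point force P=7 kN at a=5 m (b=L-a=5):
  θ_3 = -Pa²/(2EI)  [x>a] = -7·5²/(2·100000) = -7/8000 rad
Superposition: θ = Σ θ_i = -11467/648000 rad ≈ -0.017696 rad

θ(20/3) = -11467/648000 rad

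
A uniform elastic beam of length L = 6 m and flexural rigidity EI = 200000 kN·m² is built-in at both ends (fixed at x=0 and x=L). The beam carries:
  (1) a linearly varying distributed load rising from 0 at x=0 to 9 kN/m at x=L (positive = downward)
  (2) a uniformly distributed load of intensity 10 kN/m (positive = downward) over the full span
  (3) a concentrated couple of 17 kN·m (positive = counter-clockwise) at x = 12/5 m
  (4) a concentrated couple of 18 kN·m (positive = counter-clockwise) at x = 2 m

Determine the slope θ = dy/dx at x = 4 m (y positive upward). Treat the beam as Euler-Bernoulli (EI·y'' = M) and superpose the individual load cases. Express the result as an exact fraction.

Load 1 — triangular load w₀=9 kN/m (0→w₀ over full span):
  θ_1 = -w₀(2x(L-x)(L-2x)(x+2L)+x²(L-x)²)/(120LEI) = -9·(2·4·(6-4)·(6-2·4)·(4+2·6)+4²·(6-4)²)/(120·6·200000) = 7/250000 rad
Load 2 — uniform load w=10 kN/m over full span:
  θ_2 = -wx(L-x)(L-2x)/(12EI) = -10·4·(6-4)·(6-2·4)/(12·200000) = 1/15000 rad
Load 3 — applied couple M₀=17 kN·m at a=12/5 m (b=L-a=18/5):
  θ_3 = (R_Ax²/2 - M_Ax - M₀(x-a))/EI  [x>a] with R_A=102/25, M_A=51/25 = ((102/25)·4²/2 - (51/25)·4 - 17·(4-(12/5)))/200000 = -17/1250000 rad
Load 4 — applied couple M₀=18 kN·m at a=2 m (b=L-a=4):
  θ_4 = (R_Ax²/2 - M_Ax - M₀(x-a))/EI  [x>a] with R_A=4, M_A=0 = (4·4²/2 - 0·4 - 18·(4-2))/200000 = -1/50000 rad
Superposition: θ = Σ θ_i = 229/3750000 rad ≈ 0.000061 rad

θ(4) = 229/3750000 rad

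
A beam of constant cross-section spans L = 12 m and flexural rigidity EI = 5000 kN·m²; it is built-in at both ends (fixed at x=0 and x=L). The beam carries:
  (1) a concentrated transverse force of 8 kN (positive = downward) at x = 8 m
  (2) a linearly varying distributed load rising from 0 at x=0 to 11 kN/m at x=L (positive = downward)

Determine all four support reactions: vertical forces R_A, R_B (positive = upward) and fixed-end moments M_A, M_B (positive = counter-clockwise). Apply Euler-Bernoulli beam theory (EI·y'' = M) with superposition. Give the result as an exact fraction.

Load 1 — point force P=8 kN at a=8 m (b=L-a=4):
  R_A = Pb²(3a+b)/L³ = 8·4²·(3·8+4)/12³ = 56/27 kN
  M_A = Pab²/L² = 8·8·4²/12² = 64/9 kN·m
  R_B = Pa²(a+3b)/L³ = 8·8²·(8+3·4)/12³ = 160/27 kN
  M_B = -Pa²b/L² = -8·8²·4/12² = -128/9 kN·m
Load 2 — triangular load w₀=11 kN/m (0→w₀ over full span):
  R_A = 3w₀L/20 = 3·11·12/20 = 99/5 kN
  M_A = w₀L²/30 = 11·12²/30 = 264/5 kN·m
  R_B = 7w₀L/20 = 7·11·12/20 = 231/5 kN
  M_B = -w₀L²/20 = -11·12²/20 = -396/5 kN·m
Superposition: R_A = 2953/135 kN, M_A = 2696/45 kN·m, R_B = 7037/135 kN, M_B = -4204/45 kN·m

R_A = 2953/135 kN, M_A = 2696/45 kN·m, R_B = 7037/135 kN, M_B = -4204/45 kN·m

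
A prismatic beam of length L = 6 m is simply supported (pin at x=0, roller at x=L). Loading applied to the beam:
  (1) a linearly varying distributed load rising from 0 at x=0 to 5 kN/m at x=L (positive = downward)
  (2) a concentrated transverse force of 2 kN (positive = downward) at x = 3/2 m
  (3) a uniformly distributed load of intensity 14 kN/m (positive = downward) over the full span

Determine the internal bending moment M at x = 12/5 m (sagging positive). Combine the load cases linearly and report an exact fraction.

M(12/5) = 1809/25 kN·m

Load 1 — triangular load w₀=5 kN/m (0→w₀ over full span):
  M_1 = w₀Lx/6 - w₀x³/(6L) = 5·6·(12/5)/6 - 5·(12/5)³/(6·6) = 252/25 kN·m
Load 2 — point force P=2 kN at a=3/2 m (b=L-a=9/2):
  M_2 = Pa(L-x)/L  [x>a] = 2·(3/2)·(6-(12/5))/6 = 9/5 kN·m
Load 3 — uniform load w=14 kN/m over full span:
  M_3 = wx(L-x)/2 = 14·(12/5)·(6-(12/5))/2 = 1512/25 kN·m
Superposition: M = Σ M_i = 1809/25 kN·m ≈ 72.360000 kN·m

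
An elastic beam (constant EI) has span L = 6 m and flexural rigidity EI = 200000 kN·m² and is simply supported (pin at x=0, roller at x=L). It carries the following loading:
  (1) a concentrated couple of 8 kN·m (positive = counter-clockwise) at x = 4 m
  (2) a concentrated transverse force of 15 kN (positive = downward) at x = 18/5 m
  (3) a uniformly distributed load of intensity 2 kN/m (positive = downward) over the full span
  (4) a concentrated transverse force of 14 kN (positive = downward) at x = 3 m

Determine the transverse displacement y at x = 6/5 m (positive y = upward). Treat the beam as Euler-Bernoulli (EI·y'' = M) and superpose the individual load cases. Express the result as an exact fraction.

Load 1 — applied couple M₀=8 kN·m at a=4 m (b=L-a=2):
  y_1 = (M₀x³/(6L)+C₁x)/EI  [x≤a] with C₁=M₀(3b²-L²)/(6L)=-16/3 = (8·(6/5)³/(6·6)+(-16/3)·(6/5))/200000 = -47/1562500 m
Load 2 — point force P=15 kN at a=18/5 m (b=L-a=12/5):
  y_2 = -Pbx(L²-b²-x²)/(6LEI)  [x≤a] = -15·(12/5)·(6/5)·(6²-(12/5)²-(6/5)²)/(6·6·200000) = -27/156250 m
Load 3 — uniform load w=2 kN/m over full span:
  y_3 = -wx(L³-2Lx²+x³)/(24EI) = -2·(6/5)·(6³-2·6·(6/5)²+(6/5)³)/(24·200000) = -783/7812500 m
Load 4 — point force P=14 kN at a=3 m (b=L-a=3):
  y_4 = -Pbx(L²-b²-x²)/(6LEI)  [x≤a] = -14·3·(6/5)·(6²-3²-(6/5)²)/(6·6·200000) = -4473/25000000 m
Superposition: y = Σ y_i = -60253/125000000 m ≈ -0.000482 m

y(6/5) = -60253/125000000 m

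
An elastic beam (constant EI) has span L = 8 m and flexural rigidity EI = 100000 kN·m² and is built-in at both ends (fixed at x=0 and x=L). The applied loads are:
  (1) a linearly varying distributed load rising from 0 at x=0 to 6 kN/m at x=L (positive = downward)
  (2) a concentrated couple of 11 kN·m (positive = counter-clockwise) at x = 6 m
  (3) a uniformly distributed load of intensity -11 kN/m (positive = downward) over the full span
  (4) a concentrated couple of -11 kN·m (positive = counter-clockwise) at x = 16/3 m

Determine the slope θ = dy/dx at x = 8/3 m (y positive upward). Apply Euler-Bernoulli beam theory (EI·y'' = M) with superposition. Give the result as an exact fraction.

Load 1 — triangular load w₀=6 kN/m (0→w₀ over full span):
  θ_1 = -w₀(2x(L-x)(L-2x)(x+2L)+x²(L-x)²)/(120LEI) = -6·(2·(8/3)·(8-(8/3))·(8-2·(8/3))·((8/3)+2·8)+(8/3)²·(8-(8/3))²)/(120·8·100000) = -128/1265625 rad
Load 2 — applied couple M₀=11 kN·m at a=6 m (b=L-a=2):
  θ_2 = (R_Ax²/2 - M_Ax)/EI  [x≤a] with R_A=99/64, M_A=55/16 = ((99/64)·(8/3)²/2 - (55/16)·(8/3))/100000 = -11/300000 rad
Load 3 — uniform load w=-11 kN/m over full span:
  θ_3 = -wx(L-x)(L-2x)/(12EI) = -(-11)·(8/3)·(8-(8/3))·(8-2·(8/3))/(12·100000) = 88/253125 rad
Load 4 — applied couple M₀=-11 kN·m at a=16/3 m (b=L-a=8/3):
  θ_4 = (R_Ax²/2 - M_Ax)/EI  [x≤a] with R_A=-11/6, M_A=-11/3 = ((-11/6)·(8/3)²/2 - (-11/3)·(8/3))/100000 = 11/337500 rad
Superposition: θ = Σ θ_i = 1091/4500000 rad ≈ 0.000242 rad

θ(8/3) = 1091/4500000 rad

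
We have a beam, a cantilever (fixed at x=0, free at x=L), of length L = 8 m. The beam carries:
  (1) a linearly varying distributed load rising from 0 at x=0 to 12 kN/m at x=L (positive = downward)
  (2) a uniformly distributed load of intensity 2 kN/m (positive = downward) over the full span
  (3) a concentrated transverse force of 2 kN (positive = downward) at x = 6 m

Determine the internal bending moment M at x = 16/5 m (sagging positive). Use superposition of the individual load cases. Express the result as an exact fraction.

M(16/5) = -17404/125 kN·m

Load 1 — triangular load w₀=12 kN/m (0→w₀ over full span):
  M_1 = w₀Lx/2 - w₀L²/3 - w₀x³/(6L) = 12·8·(16/5)/2 - 12·8²/3 - 12·(16/5)³/(6·8) = -13824/125 kN·m
Load 2 — uniform load w=2 kN/m over full span:
  M_2 = -w(L-x)²/2 = -2·(8-(16/5))²/2 = -576/25 kN·m
Load 3 — point force P=2 kN at a=6 m (b=L-a=2):
  M_3 = -P(a-x)  [x≤a] = -2·(6-(16/5)) = -28/5 kN·m
Superposition: M = Σ M_i = -17404/125 kN·m ≈ -139.232000 kN·m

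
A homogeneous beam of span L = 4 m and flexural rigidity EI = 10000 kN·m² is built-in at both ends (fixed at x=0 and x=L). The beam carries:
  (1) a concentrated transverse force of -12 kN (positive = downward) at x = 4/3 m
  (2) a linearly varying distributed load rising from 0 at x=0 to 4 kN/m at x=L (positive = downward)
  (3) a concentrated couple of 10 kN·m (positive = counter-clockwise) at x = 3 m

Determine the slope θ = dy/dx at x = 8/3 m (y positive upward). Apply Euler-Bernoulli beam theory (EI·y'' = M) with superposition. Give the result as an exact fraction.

θ(8/3) = 521/12150000 rad

Load 1 — point force P=-12 kN at a=4/3 m (b=L-a=8/3):
  θ_1 = Pa²(L-x)(2bL-(3b+a)(L-x))/(2L³EI)  [x>a] = (-12)·(4/3)²·(4-(8/3))·(2·(8/3)·4-(3·(8/3)+(4/3))·(4-(8/3)))/(2·4³·10000) = -2/10125 rad
Load 2 — triangular load w₀=4 kN/m (0→w₀ over full span):
  θ_2 = -w₀(2x(L-x)(L-2x)(x+2L)+x²(L-x)²)/(120LEI) = -4·(2·(8/3)·(4-(8/3))·(4-2·(8/3))·((8/3)+2·4)+(8/3)²·(4-(8/3))²)/(120·4·10000) = 56/759375 rad
Load 3 — applied couple M₀=10 kN·m at a=3 m (b=L-a=1):
  θ_3 = (R_Ax²/2 - M_Ax)/EI  [x≤a] with R_A=45/16, M_A=25/8 = ((45/16)·(8/3)²/2 - (25/8)·(8/3))/10000 = 1/6000 rad
Superposition: θ = Σ θ_i = 521/12150000 rad ≈ 0.000043 rad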